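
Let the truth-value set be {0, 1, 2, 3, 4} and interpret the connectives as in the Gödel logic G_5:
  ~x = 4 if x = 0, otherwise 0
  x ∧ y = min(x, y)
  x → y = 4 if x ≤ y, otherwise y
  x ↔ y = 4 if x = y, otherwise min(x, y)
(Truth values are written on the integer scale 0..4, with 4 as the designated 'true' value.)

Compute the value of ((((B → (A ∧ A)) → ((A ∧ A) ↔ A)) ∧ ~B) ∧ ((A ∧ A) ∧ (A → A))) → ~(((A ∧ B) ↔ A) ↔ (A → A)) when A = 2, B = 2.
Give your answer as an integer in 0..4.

A ∧ A = 2 ∧ 2 = 2
B → (A ∧ A) = 2 → 2 = 4
A ∧ A = 2 ∧ 2 = 2
(A ∧ A) ↔ A = 2 ↔ 2 = 4
(B → (A ∧ A)) → ((A ∧ A) ↔ A) = 4 → 4 = 4
~B = ~2 = 0
((B → (A ∧ A)) → ((A ∧ A) ↔ A)) ∧ ~B = 4 ∧ 0 = 0
A ∧ A = 2 ∧ 2 = 2
A → A = 2 → 2 = 4
(A ∧ A) ∧ (A → A) = 2 ∧ 4 = 2
(((B → (A ∧ A)) → ((A ∧ A) ↔ A)) ∧ ~B) ∧ ((A ∧ A) ∧ (A → A)) = 0 ∧ 2 = 0
A ∧ B = 2 ∧ 2 = 2
(A ∧ B) ↔ A = 2 ↔ 2 = 4
A → A = 2 → 2 = 4
((A ∧ B) ↔ A) ↔ (A → A) = 4 ↔ 4 = 4
~(((A ∧ B) ↔ A) ↔ (A → A)) = ~4 = 0
((((B → (A ∧ A)) → ((A ∧ A) ↔ A)) ∧ ~B) ∧ ((A ∧ A) ∧ (A → A))) → ~(((A ∧ B) ↔ A) ↔ (A → A)) = 0 → 0 = 4

4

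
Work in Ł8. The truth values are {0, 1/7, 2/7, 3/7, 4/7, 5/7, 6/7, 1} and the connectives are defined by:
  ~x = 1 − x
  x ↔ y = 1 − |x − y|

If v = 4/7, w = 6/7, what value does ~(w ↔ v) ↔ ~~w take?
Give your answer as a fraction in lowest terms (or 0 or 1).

w ↔ v = 6/7 ↔ 4/7 = 5/7
~(w ↔ v) = ~5/7 = 2/7
~w = ~6/7 = 1/7
~~w = ~1/7 = 6/7
~(w ↔ v) ↔ ~~w = 2/7 ↔ 6/7 = 3/7

3/7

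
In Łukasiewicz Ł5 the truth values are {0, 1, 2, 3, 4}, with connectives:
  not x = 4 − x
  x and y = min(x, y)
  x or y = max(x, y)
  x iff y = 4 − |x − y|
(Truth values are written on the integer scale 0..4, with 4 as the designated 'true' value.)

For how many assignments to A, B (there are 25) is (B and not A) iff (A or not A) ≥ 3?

9

value 4: 6 assignments (counts)
value 3: 3 assignments (counts)
value 2: 7 assignments
value 1: 3 assignments
value 0: 6 assignments
So 9 of the 25 assignments meet the threshold.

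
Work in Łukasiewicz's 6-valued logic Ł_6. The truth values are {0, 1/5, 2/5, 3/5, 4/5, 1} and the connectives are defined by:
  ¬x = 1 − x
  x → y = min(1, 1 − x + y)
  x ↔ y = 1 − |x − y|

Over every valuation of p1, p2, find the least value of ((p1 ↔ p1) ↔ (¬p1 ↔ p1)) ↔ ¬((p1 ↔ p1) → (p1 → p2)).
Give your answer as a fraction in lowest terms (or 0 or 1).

0

Take p1 = 1, p2 = 0:
p1 ↔ p1 = 1 ↔ 1 = 1
¬p1 = ¬1 = 0
¬p1 ↔ p1 = 0 ↔ 1 = 0
(p1 ↔ p1) ↔ (¬p1 ↔ p1) = 1 ↔ 0 = 0
p1 ↔ p1 = 1 ↔ 1 = 1
p1 → p2 = 1 → 0 = 0
(p1 ↔ p1) → (p1 → p2) = 1 → 0 = 0
¬((p1 ↔ p1) → (p1 → p2)) = ¬0 = 1
((p1 ↔ p1) ↔ (¬p1 ↔ p1)) ↔ ¬((p1 ↔ p1) → (p1 → p2)) = 0 ↔ 1 = 0
No assignment yields a value below 0, so this is the minimum.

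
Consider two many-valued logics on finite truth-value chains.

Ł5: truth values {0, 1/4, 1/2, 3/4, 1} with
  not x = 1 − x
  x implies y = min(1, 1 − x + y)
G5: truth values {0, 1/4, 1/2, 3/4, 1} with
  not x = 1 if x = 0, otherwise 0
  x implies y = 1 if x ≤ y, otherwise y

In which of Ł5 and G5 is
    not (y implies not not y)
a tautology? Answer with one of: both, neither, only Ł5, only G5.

In Ł5: at y = 0 the value is 0 — not a tautology.
In G5: at y = 0 the value is 0 — not a tautology.

neither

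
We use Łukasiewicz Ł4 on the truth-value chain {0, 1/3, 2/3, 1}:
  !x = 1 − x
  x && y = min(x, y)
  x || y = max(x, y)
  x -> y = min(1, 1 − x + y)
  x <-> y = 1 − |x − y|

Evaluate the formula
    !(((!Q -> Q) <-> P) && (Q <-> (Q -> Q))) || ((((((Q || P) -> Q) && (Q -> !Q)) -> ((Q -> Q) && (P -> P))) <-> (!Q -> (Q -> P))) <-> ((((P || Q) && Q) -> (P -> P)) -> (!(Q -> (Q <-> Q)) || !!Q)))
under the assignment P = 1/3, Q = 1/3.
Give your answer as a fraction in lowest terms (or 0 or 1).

!Q = !1/3 = 2/3
!Q -> Q = 2/3 -> 1/3 = 2/3
(!Q -> Q) <-> P = 2/3 <-> 1/3 = 2/3
Q -> Q = 1/3 -> 1/3 = 1
Q <-> (Q -> Q) = 1/3 <-> 1 = 1/3
((!Q -> Q) <-> P) && (Q <-> (Q -> Q)) = 2/3 && 1/3 = 1/3
!(((!Q -> Q) <-> P) && (Q <-> (Q -> Q))) = !1/3 = 2/3
Q || P = 1/3 || 1/3 = 1/3
(Q || P) -> Q = 1/3 -> 1/3 = 1
!Q = !1/3 = 2/3
Q -> !Q = 1/3 -> 2/3 = 1
((Q || P) -> Q) && (Q -> !Q) = 1 && 1 = 1
Q -> Q = 1/3 -> 1/3 = 1
P -> P = 1/3 -> 1/3 = 1
(Q -> Q) && (P -> P) = 1 && 1 = 1
(((Q || P) -> Q) && (Q -> !Q)) -> ((Q -> Q) && (P -> P)) = 1 -> 1 = 1
!Q = !1/3 = 2/3
Q -> P = 1/3 -> 1/3 = 1
!Q -> (Q -> P) = 2/3 -> 1 = 1
((((Q || P) -> Q) && (Q -> !Q)) -> ((Q -> Q) && (P -> P))) <-> (!Q -> (Q -> P)) = 1 <-> 1 = 1
P || Q = 1/3 || 1/3 = 1/3
(P || Q) && Q = 1/3 && 1/3 = 1/3
P -> P = 1/3 -> 1/3 = 1
((P || Q) && Q) -> (P -> P) = 1/3 -> 1 = 1
Q <-> Q = 1/3 <-> 1/3 = 1
Q -> (Q <-> Q) = 1/3 -> 1 = 1
!(Q -> (Q <-> Q)) = !1 = 0
!Q = !1/3 = 2/3
!!Q = !2/3 = 1/3
!(Q -> (Q <-> Q)) || !!Q = 0 || 1/3 = 1/3
(((P || Q) && Q) -> (P -> P)) -> (!(Q -> (Q <-> Q)) || !!Q) = 1 -> 1/3 = 1/3
(((((Q || P) -> Q) && (Q -> !Q)) -> ((Q -> Q) && (P -> P))) <-> (!Q -> (Q -> P))) <-> ((((P || Q) && Q) -> (P -> P)) -> (!(Q -> (Q <-> Q)) || !!Q)) = 1 <-> 1/3 = 1/3
!(((!Q -> Q) <-> P) && (Q <-> (Q -> Q))) || ((((((Q || P) -> Q) && (Q -> !Q)) -> ((Q -> Q) && (P -> P))) <-> (!Q -> (Q -> P))) <-> ((((P || Q) && Q) -> (P -> P)) -> (!(Q -> (Q <-> Q)) || !!Q))) = 2/3 || 1/3 = 2/3

2/3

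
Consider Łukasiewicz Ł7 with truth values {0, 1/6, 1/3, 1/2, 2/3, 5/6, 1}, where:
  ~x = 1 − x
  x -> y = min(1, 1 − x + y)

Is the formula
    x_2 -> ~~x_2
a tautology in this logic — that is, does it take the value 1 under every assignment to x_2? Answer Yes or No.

Yes

x_2 = 0 ↦ 1
x_2 = 1/6 ↦ 1
x_2 = 1/3 ↦ 1
x_2 = 1/2 ↦ 1
x_2 = 2/3 ↦ 1
x_2 = 5/6 ↦ 1
x_2 = 1 ↦ 1
Every assignment gives a value ≥ 1.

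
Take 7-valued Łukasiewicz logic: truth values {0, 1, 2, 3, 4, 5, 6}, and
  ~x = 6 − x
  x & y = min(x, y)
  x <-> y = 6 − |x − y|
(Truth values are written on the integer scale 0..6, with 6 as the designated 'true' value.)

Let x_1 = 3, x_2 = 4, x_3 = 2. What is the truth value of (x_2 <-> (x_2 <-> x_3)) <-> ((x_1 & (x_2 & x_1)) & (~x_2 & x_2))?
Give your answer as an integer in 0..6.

x_2 <-> x_3 = 4 <-> 2 = 4
x_2 <-> (x_2 <-> x_3) = 4 <-> 4 = 6
x_2 & x_1 = 4 & 3 = 3
x_1 & (x_2 & x_1) = 3 & 3 = 3
~x_2 = ~4 = 2
~x_2 & x_2 = 2 & 4 = 2
(x_1 & (x_2 & x_1)) & (~x_2 & x_2) = 3 & 2 = 2
(x_2 <-> (x_2 <-> x_3)) <-> ((x_1 & (x_2 & x_1)) & (~x_2 & x_2)) = 6 <-> 2 = 2

2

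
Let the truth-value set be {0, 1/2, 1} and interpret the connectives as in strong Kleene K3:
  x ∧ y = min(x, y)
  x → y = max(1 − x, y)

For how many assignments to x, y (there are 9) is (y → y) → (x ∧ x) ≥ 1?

x = 0, y = 0 ↦ 0  <
x = 0, y = 1/2 ↦ 1/2  <
x = 0, y = 1 ↦ 0  <
x = 1/2, y = 0 ↦ 1/2  <
x = 1/2, y = 1/2 ↦ 1/2  <
x = 1/2, y = 1 ↦ 1/2  <
x = 1, y = 0 ↦ 1  ≥
x = 1, y = 1/2 ↦ 1  ≥
x = 1, y = 1 ↦ 1  ≥
So 3 of the 9 assignments meet the threshold.

3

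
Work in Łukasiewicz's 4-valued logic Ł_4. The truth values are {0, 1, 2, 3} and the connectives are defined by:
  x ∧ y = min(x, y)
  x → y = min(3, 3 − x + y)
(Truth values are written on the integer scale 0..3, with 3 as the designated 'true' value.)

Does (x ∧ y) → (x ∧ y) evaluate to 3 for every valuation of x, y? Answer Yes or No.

Yes

x = 0, y = 0 ↦ 3
x = 0, y = 1 ↦ 3
x = 0, y = 2 ↦ 3
x = 0, y = 3 ↦ 3
x = 1, y = 0 ↦ 3
x = 1, y = 1 ↦ 3
x = 1, y = 2 ↦ 3
x = 1, y = 3 ↦ 3
x = 2, y = 0 ↦ 3
x = 2, y = 1 ↦ 3
x = 2, y = 2 ↦ 3
x = 2, y = 3 ↦ 3
x = 3, y = 0 ↦ 3
x = 3, y = 1 ↦ 3
x = 3, y = 2 ↦ 3
x = 3, y = 3 ↦ 3
Every assignment gives a value ≥ 3.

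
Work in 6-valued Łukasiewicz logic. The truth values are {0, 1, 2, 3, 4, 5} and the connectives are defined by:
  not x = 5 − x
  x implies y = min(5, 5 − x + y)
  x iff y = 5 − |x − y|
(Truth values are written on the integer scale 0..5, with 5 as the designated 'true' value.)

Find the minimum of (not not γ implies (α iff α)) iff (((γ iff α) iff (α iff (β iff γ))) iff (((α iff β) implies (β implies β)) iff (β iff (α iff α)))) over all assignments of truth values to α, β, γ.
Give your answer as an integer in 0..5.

1

Take α = 0, β = 0, γ = 2:
not γ = not 2 = 3
not not γ = not 3 = 2
α iff α = 0 iff 0 = 5
not not γ implies (α iff α) = 2 implies 5 = 5
γ iff α = 2 iff 0 = 3
β iff γ = 0 iff 2 = 3
α iff (β iff γ) = 0 iff 3 = 2
(γ iff α) iff (α iff (β iff γ)) = 3 iff 2 = 4
α iff β = 0 iff 0 = 5
β implies β = 0 implies 0 = 5
(α iff β) implies (β implies β) = 5 implies 5 = 5
α iff α = 0 iff 0 = 5
β iff (α iff α) = 0 iff 5 = 0
((α iff β) implies (β implies β)) iff (β iff (α iff α)) = 5 iff 0 = 0
((γ iff α) iff (α iff (β iff γ))) iff (((α iff β) implies (β implies β)) iff (β iff (α iff α))) = 4 iff 0 = 1
(not not γ implies (α iff α)) iff (((γ iff α) iff (α iff (β iff γ))) iff (((α iff β) implies (β implies β)) iff (β iff (α iff α)))) = 5 iff 1 = 1
No assignment yields a value below 1, so this is the minimum.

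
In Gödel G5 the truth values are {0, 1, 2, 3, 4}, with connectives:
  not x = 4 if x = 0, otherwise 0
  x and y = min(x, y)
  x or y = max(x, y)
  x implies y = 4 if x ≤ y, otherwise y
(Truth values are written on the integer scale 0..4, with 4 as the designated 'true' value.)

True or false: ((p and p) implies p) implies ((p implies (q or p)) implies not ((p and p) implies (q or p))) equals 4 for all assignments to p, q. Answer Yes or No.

Counterexample: take p = 0, q = 0.
p and p = 0 and 0 = 0
(p and p) implies p = 0 implies 0 = 4
q or p = 0 or 0 = 0
p implies (q or p) = 0 implies 0 = 4
p and p = 0 and 0 = 0
(p and p) implies (q or p) = 0 implies 0 = 4
not ((p and p) implies (q or p)) = not 4 = 0
(p implies (q or p)) implies not ((p and p) implies (q or p)) = 4 implies 0 = 0
((p and p) implies p) implies ((p implies (q or p)) implies not ((p and p) implies (q or p))) = 4 implies 0 = 0
This gives 0 ≠ 4.

No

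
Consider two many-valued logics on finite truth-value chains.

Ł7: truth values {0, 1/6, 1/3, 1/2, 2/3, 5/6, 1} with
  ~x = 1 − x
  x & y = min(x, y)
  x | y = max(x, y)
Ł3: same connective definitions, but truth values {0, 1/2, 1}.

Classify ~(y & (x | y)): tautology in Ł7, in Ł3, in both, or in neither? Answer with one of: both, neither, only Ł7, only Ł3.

In Ł7: at x = 0, y = 1/6 the value is 5/6 — not a tautology.
In Ł3: at x = 0, y = 1/2 the value is 1/2 — not a tautology.

neither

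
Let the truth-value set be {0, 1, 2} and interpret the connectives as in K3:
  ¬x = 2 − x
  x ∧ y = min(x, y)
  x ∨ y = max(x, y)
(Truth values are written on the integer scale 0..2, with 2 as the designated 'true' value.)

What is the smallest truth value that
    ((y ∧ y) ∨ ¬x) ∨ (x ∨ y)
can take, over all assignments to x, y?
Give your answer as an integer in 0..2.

1

Take x = 1, y = 0:
y ∧ y = 0 ∧ 0 = 0
¬x = ¬1 = 1
(y ∧ y) ∨ ¬x = 0 ∨ 1 = 1
x ∨ y = 1 ∨ 0 = 1
((y ∧ y) ∨ ¬x) ∨ (x ∨ y) = 1 ∨ 1 = 1
No assignment yields a value below 1, so this is the minimum.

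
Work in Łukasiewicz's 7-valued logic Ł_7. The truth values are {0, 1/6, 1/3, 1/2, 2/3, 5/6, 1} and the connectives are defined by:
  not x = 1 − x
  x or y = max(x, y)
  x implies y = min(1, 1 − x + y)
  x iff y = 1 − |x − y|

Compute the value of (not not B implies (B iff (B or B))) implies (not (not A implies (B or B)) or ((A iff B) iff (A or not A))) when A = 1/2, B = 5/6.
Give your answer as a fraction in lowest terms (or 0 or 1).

not B = not 5/6 = 1/6
not not B = not 1/6 = 5/6
B or B = 5/6 or 5/6 = 5/6
B iff (B or B) = 5/6 iff 5/6 = 1
not not B implies (B iff (B or B)) = 5/6 implies 1 = 1
not A = not 1/2 = 1/2
B or B = 5/6 or 5/6 = 5/6
not A implies (B or B) = 1/2 implies 5/6 = 1
not (not A implies (B or B)) = not 1 = 0
A iff B = 1/2 iff 5/6 = 2/3
not A = not 1/2 = 1/2
A or not A = 1/2 or 1/2 = 1/2
(A iff B) iff (A or not A) = 2/3 iff 1/2 = 5/6
not (not A implies (B or B)) or ((A iff B) iff (A or not A)) = 0 or 5/6 = 5/6
(not not B implies (B iff (B or B))) implies (not (not A implies (B or B)) or ((A iff B) iff (A or not A))) = 1 implies 5/6 = 5/6

5/6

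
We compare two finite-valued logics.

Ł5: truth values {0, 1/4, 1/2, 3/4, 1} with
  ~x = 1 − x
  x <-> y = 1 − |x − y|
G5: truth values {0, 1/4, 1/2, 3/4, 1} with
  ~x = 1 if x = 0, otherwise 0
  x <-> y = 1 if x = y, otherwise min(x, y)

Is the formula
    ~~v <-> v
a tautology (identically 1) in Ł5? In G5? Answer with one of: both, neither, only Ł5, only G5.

In Ł5: every assignment gives 1 — tautology.
In G5: at v = 1/4 the value is 1/4 — not a tautology.

only Ł5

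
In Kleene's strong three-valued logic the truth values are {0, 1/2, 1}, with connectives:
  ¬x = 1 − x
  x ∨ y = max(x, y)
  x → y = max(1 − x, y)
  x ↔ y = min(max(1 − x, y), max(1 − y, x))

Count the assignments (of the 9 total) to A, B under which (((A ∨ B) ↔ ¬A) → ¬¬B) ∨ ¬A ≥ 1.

A = 0, B = 0 ↦ 1  ≥
A = 0, B = 1/2 ↦ 1  ≥
A = 0, B = 1 ↦ 1  ≥
A = 1/2, B = 0 ↦ 1/2  <
A = 1/2, B = 1/2 ↦ 1/2  <
A = 1/2, B = 1 ↦ 1  ≥
A = 1, B = 0 ↦ 1  ≥
A = 1, B = 1/2 ↦ 1  ≥
A = 1, B = 1 ↦ 1  ≥
So 7 of the 9 assignments meet the threshold.

7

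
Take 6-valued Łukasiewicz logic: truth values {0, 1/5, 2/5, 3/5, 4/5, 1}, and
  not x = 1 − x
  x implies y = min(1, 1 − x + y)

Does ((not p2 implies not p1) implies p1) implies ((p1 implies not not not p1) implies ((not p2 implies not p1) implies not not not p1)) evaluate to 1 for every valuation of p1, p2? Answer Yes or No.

Yes

At p1 = 1, p2 = 4/5, for instance:
not p2 = not 4/5 = 1/5
not p1 = not 1 = 0
not p2 implies not p1 = 1/5 implies 0 = 4/5
(not p2 implies not p1) implies p1 = 4/5 implies 1 = 1
not p1 = not 1 = 0
not not p1 = not 0 = 1
not not not p1 = not 1 = 0
p1 implies not not not p1 = 1 implies 0 = 0
(not p2 implies not p1) implies not not not p1 = 4/5 implies 0 = 1/5
(p1 implies not not not p1) implies ((not p2 implies not p1) implies not not not p1) = 0 implies 1/5 = 1
((not p2 implies not p1) implies p1) implies ((p1 implies not not not p1) implies ((not p2 implies not p1) implies not not not p1)) = 1 implies 1 = 1
and checking the remaining 35 assignments likewise gives ≥ 1 in every case.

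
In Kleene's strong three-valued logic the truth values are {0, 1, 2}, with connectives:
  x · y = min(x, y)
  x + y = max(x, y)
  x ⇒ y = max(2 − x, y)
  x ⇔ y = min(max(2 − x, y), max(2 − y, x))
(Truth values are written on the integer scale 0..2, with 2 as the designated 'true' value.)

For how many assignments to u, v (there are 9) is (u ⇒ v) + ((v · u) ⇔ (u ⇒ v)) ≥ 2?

6

u = 0, v = 0 ↦ 2  ≥
u = 0, v = 1 ↦ 2  ≥
u = 0, v = 2 ↦ 2  ≥
u = 1, v = 0 ↦ 1  <
u = 1, v = 1 ↦ 1  <
u = 1, v = 2 ↦ 2  ≥
u = 2, v = 0 ↦ 2  ≥
u = 2, v = 1 ↦ 1  <
u = 2, v = 2 ↦ 2  ≥
So 6 of the 9 assignments meet the threshold.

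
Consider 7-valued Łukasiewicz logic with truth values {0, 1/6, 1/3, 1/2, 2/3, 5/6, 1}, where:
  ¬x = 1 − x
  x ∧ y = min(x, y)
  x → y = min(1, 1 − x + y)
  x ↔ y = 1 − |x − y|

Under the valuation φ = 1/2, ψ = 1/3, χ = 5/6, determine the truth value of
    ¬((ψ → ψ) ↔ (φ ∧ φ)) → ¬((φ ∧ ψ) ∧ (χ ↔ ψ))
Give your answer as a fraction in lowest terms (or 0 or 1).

ψ → ψ = 1/3 → 1/3 = 1
φ ∧ φ = 1/2 ∧ 1/2 = 1/2
(ψ → ψ) ↔ (φ ∧ φ) = 1 ↔ 1/2 = 1/2
¬((ψ → ψ) ↔ (φ ∧ φ)) = ¬1/2 = 1/2
φ ∧ ψ = 1/2 ∧ 1/3 = 1/3
χ ↔ ψ = 5/6 ↔ 1/3 = 1/2
(φ ∧ ψ) ∧ (χ ↔ ψ) = 1/3 ∧ 1/2 = 1/3
¬((φ ∧ ψ) ∧ (χ ↔ ψ)) = ¬1/3 = 2/3
¬((ψ → ψ) ↔ (φ ∧ φ)) → ¬((φ ∧ ψ) ∧ (χ ↔ ψ)) = 1/2 → 2/3 = 1

1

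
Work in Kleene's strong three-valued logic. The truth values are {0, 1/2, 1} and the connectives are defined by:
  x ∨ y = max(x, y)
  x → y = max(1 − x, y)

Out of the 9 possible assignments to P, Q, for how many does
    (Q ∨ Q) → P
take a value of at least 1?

5

P = 0, Q = 0 ↦ 1  ≥
P = 0, Q = 1/2 ↦ 1/2  <
P = 0, Q = 1 ↦ 0  <
P = 1/2, Q = 0 ↦ 1  ≥
P = 1/2, Q = 1/2 ↦ 1/2  <
P = 1/2, Q = 1 ↦ 1/2  <
P = 1, Q = 0 ↦ 1  ≥
P = 1, Q = 1/2 ↦ 1  ≥
P = 1, Q = 1 ↦ 1  ≥
So 5 of the 9 assignments meet the threshold.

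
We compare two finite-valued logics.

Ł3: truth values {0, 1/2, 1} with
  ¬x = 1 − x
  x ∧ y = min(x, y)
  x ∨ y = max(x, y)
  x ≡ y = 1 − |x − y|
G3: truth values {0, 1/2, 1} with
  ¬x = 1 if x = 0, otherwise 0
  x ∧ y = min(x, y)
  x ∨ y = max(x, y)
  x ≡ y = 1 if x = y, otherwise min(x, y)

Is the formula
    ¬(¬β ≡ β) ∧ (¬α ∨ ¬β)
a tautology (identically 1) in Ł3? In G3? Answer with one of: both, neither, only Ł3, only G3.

neither

In Ł3: at α = 0, β = 1/2 the value is 0 — not a tautology.
In G3: at α = 1/2, β = 1/2 the value is 0 — not a tautology.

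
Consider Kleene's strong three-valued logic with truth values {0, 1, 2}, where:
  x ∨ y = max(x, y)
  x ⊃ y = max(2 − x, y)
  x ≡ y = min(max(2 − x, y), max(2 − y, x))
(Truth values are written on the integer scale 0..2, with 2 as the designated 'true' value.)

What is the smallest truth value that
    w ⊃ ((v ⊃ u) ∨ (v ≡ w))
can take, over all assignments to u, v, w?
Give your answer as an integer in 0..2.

1

Take u = 0, v = 1, w = 1:
v ⊃ u = 1 ⊃ 0 = 1
v ≡ w = 1 ≡ 1 = 1
(v ⊃ u) ∨ (v ≡ w) = 1 ∨ 1 = 1
w ⊃ ((v ⊃ u) ∨ (v ≡ w)) = 1 ⊃ 1 = 1
No assignment yields a value below 1, so this is the minimum.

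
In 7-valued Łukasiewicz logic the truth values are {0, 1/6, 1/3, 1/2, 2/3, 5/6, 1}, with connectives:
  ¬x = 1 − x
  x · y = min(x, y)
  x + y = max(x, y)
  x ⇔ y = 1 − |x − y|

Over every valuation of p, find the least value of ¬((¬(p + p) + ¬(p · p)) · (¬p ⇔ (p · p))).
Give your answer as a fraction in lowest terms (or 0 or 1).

1/3

Take p = 1/3:
p + p = 1/3 + 1/3 = 1/3
¬(p + p) = ¬1/3 = 2/3
p · p = 1/3 · 1/3 = 1/3
¬(p · p) = ¬1/3 = 2/3
¬(p + p) + ¬(p · p) = 2/3 + 2/3 = 2/3
¬p = ¬1/3 = 2/3
p · p = 1/3 · 1/3 = 1/3
¬p ⇔ (p · p) = 2/3 ⇔ 1/3 = 2/3
(¬(p + p) + ¬(p · p)) · (¬p ⇔ (p · p)) = 2/3 · 2/3 = 2/3
¬((¬(p + p) + ¬(p · p)) · (¬p ⇔ (p · p))) = ¬2/3 = 1/3
No assignment yields a value below 1/3, so this is the minimum.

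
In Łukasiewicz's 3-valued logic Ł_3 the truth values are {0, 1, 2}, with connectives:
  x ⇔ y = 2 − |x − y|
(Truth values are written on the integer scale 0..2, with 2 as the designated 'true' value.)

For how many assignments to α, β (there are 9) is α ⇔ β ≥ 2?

α = 0, β = 0 ↦ 2  ≥
α = 0, β = 1 ↦ 1  <
α = 0, β = 2 ↦ 0  <
α = 1, β = 0 ↦ 1  <
α = 1, β = 1 ↦ 2  ≥
α = 1, β = 2 ↦ 1  <
α = 2, β = 0 ↦ 0  <
α = 2, β = 1 ↦ 1  <
α = 2, β = 2 ↦ 2  ≥
So 3 of the 9 assignments meet the threshold.

3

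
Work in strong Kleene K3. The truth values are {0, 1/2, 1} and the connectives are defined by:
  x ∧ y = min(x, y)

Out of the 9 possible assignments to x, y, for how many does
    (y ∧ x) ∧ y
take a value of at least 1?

x = 0, y = 0 ↦ 0  <
x = 0, y = 1/2 ↦ 0  <
x = 0, y = 1 ↦ 0  <
x = 1/2, y = 0 ↦ 0  <
x = 1/2, y = 1/2 ↦ 1/2  <
x = 1/2, y = 1 ↦ 1/2  <
x = 1, y = 0 ↦ 0  <
x = 1, y = 1/2 ↦ 1/2  <
x = 1, y = 1 ↦ 1  ≥
So 1 of the 9 assignments meets the threshold.

1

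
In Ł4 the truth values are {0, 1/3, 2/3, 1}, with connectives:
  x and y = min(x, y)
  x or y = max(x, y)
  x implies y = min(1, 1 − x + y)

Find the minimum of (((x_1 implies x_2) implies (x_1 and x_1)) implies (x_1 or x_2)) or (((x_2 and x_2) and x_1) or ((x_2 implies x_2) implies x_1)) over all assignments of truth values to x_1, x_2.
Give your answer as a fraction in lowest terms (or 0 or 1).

Take x_1 = 1/3, x_2 = 0:
x_1 implies x_2 = 1/3 implies 0 = 2/3
x_1 and x_1 = 1/3 and 1/3 = 1/3
(x_1 implies x_2) implies (x_1 and x_1) = 2/3 implies 1/3 = 2/3
x_1 or x_2 = 1/3 or 0 = 1/3
((x_1 implies x_2) implies (x_1 and x_1)) implies (x_1 or x_2) = 2/3 implies 1/3 = 2/3
x_2 and x_2 = 0 and 0 = 0
(x_2 and x_2) and x_1 = 0 and 1/3 = 0
x_2 implies x_2 = 0 implies 0 = 1
(x_2 implies x_2) implies x_1 = 1 implies 1/3 = 1/3
((x_2 and x_2) and x_1) or ((x_2 implies x_2) implies x_1) = 0 or 1/3 = 1/3
(((x_1 implies x_2) implies (x_1 and x_1)) implies (x_1 or x_2)) or (((x_2 and x_2) and x_1) or ((x_2 implies x_2) implies x_1)) = 2/3 or 1/3 = 2/3
No assignment yields a value below 2/3, so this is the minimum.

2/3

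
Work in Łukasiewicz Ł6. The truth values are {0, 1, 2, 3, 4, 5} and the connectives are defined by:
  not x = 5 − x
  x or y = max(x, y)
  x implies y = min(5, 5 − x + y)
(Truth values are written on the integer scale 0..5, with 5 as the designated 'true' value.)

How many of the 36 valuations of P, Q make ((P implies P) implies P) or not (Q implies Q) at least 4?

value 5: 6 assignments (counts)
value 4: 6 assignments (counts)
value 3: 6 assignments
value 2: 6 assignments
value 1: 6 assignments
value 0: 6 assignments
So 12 of the 36 assignments meet the threshold.

12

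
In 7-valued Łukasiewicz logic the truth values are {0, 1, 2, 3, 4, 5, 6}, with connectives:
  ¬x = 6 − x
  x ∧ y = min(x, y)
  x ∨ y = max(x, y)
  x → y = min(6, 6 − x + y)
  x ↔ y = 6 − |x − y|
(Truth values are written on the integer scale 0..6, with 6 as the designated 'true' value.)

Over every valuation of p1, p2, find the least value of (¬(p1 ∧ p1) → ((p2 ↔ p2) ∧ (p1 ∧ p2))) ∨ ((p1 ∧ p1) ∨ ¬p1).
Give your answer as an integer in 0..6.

3

Take p1 = 3, p2 = 0:
p1 ∧ p1 = 3 ∧ 3 = 3
¬(p1 ∧ p1) = ¬3 = 3
p2 ↔ p2 = 0 ↔ 0 = 6
p1 ∧ p2 = 3 ∧ 0 = 0
(p2 ↔ p2) ∧ (p1 ∧ p2) = 6 ∧ 0 = 0
¬(p1 ∧ p1) → ((p2 ↔ p2) ∧ (p1 ∧ p2)) = 3 → 0 = 3
p1 ∧ p1 = 3 ∧ 3 = 3
¬p1 = ¬3 = 3
(p1 ∧ p1) ∨ ¬p1 = 3 ∨ 3 = 3
(¬(p1 ∧ p1) → ((p2 ↔ p2) ∧ (p1 ∧ p2))) ∨ ((p1 ∧ p1) ∨ ¬p1) = 3 ∨ 3 = 3
No assignment yields a value below 3, so this is the minimum.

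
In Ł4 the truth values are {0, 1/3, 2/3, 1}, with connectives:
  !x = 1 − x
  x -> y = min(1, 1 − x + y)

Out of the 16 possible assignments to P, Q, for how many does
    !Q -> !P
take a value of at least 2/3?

13

P = 0, Q = 0 ↦ 1  ≥
P = 0, Q = 1/3 ↦ 1  ≥
P = 0, Q = 2/3 ↦ 1  ≥
P = 0, Q = 1 ↦ 1  ≥
P = 1/3, Q = 0 ↦ 2/3  ≥
P = 1/3, Q = 1/3 ↦ 1  ≥
P = 1/3, Q = 2/3 ↦ 1  ≥
P = 1/3, Q = 1 ↦ 1  ≥
P = 2/3, Q = 0 ↦ 1/3  <
P = 2/3, Q = 1/3 ↦ 2/3  ≥
P = 2/3, Q = 2/3 ↦ 1  ≥
P = 2/3, Q = 1 ↦ 1  ≥
P = 1, Q = 0 ↦ 0  <
P = 1, Q = 1/3 ↦ 1/3  <
P = 1, Q = 2/3 ↦ 2/3  ≥
P = 1, Q = 1 ↦ 1  ≥
So 13 of the 16 assignments meet the threshold.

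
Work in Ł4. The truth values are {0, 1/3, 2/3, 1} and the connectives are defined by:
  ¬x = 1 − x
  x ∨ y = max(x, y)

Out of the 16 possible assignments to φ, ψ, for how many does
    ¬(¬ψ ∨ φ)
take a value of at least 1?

1

φ = 0, ψ = 0 ↦ 0  <
φ = 0, ψ = 1/3 ↦ 1/3  <
φ = 0, ψ = 2/3 ↦ 2/3  <
φ = 0, ψ = 1 ↦ 1  ≥
φ = 1/3, ψ = 0 ↦ 0  <
φ = 1/3, ψ = 1/3 ↦ 1/3  <
φ = 1/3, ψ = 2/3 ↦ 2/3  <
φ = 1/3, ψ = 1 ↦ 2/3  <
φ = 2/3, ψ = 0 ↦ 0  <
φ = 2/3, ψ = 1/3 ↦ 1/3  <
φ = 2/3, ψ = 2/3 ↦ 1/3  <
φ = 2/3, ψ = 1 ↦ 1/3  <
φ = 1, ψ = 0 ↦ 0  <
φ = 1, ψ = 1/3 ↦ 0  <
φ = 1, ψ = 2/3 ↦ 0  <
φ = 1, ψ = 1 ↦ 0  <
So 1 of the 16 assignments meets the threshold.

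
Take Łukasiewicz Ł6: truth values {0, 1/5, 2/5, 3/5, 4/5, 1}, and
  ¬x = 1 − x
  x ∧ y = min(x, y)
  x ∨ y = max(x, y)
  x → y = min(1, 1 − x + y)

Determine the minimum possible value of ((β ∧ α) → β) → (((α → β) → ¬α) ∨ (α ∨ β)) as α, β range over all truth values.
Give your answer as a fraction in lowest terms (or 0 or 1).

Take α = 2/5, β = 2/5:
β ∧ α = 2/5 ∧ 2/5 = 2/5
(β ∧ α) → β = 2/5 → 2/5 = 1
α → β = 2/5 → 2/5 = 1
¬α = ¬2/5 = 3/5
(α → β) → ¬α = 1 → 3/5 = 3/5
α ∨ β = 2/5 ∨ 2/5 = 2/5
((α → β) → ¬α) ∨ (α ∨ β) = 3/5 ∨ 2/5 = 3/5
((β ∧ α) → β) → (((α → β) → ¬α) ∨ (α ∨ β)) = 1 → 3/5 = 3/5
No assignment yields a value below 3/5, so this is the minimum.

3/5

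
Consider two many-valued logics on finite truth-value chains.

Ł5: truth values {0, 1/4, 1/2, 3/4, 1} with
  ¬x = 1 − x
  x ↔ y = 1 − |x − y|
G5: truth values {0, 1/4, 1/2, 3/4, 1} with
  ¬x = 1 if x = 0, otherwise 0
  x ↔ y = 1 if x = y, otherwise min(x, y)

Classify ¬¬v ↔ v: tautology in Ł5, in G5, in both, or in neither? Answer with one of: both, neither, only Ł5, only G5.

In Ł5: every assignment gives 1 — tautology.
In G5: at v = 1/4 the value is 1/4 — not a tautology.

only Ł5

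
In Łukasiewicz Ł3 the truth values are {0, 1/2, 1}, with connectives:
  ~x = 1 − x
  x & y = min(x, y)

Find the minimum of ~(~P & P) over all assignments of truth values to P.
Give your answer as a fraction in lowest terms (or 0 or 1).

1/2

Take P = 1/2:
~P = ~1/2 = 1/2
~P & P = 1/2 & 1/2 = 1/2
~(~P & P) = ~1/2 = 1/2
No assignment yields a value below 1/2, so this is the minimum.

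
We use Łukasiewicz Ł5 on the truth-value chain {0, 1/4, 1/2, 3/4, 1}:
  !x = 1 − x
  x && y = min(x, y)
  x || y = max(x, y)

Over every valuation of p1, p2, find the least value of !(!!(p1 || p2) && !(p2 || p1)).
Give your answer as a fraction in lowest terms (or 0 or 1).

Take p1 = 0, p2 = 1/2:
p1 || p2 = 0 || 1/2 = 1/2
!(p1 || p2) = !1/2 = 1/2
!!(p1 || p2) = !1/2 = 1/2
p2 || p1 = 1/2 || 0 = 1/2
!(p2 || p1) = !1/2 = 1/2
!!(p1 || p2) && !(p2 || p1) = 1/2 && 1/2 = 1/2
!(!!(p1 || p2) && !(p2 || p1)) = !1/2 = 1/2
No assignment yields a value below 1/2, so this is the minimum.

1/2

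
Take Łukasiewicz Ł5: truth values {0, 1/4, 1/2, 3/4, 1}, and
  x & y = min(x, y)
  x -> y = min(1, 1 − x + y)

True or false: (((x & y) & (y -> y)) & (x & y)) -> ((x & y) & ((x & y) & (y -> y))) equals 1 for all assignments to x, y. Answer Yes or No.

At x = 1/2, y = 3/4, for instance:
x & y = 1/2 & 3/4 = 1/2
y -> y = 3/4 -> 3/4 = 1
(x & y) & (y -> y) = 1/2 & 1 = 1/2
x & y = 1/2 & 3/4 = 1/2
((x & y) & (y -> y)) & (x & y) = 1/2 & 1/2 = 1/2
(x & y) & ((x & y) & (y -> y)) = 1/2 & 1/2 = 1/2
(((x & y) & (y -> y)) & (x & y)) -> ((x & y) & ((x & y) & (y -> y))) = 1/2 -> 1/2 = 1
and checking the remaining 24 assignments likewise gives ≥ 1 in every case.

Yes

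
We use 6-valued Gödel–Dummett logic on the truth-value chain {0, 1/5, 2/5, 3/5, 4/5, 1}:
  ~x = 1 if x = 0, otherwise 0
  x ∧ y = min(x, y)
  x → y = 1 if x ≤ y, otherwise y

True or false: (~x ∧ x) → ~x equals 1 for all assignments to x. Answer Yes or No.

Yes

x = 0 ↦ 1
x = 1/5 ↦ 1
x = 2/5 ↦ 1
x = 3/5 ↦ 1
x = 4/5 ↦ 1
x = 1 ↦ 1
Every assignment gives a value ≥ 1.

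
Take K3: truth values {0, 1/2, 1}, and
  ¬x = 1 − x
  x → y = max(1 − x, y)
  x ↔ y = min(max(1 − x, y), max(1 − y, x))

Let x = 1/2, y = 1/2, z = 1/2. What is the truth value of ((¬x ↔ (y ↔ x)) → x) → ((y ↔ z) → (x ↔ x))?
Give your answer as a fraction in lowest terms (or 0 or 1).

¬x = ¬1/2 = 1/2
y ↔ x = 1/2 ↔ 1/2 = 1/2
¬x ↔ (y ↔ x) = 1/2 ↔ 1/2 = 1/2
(¬x ↔ (y ↔ x)) → x = 1/2 → 1/2 = 1/2
y ↔ z = 1/2 ↔ 1/2 = 1/2
x ↔ x = 1/2 ↔ 1/2 = 1/2
(y ↔ z) → (x ↔ x) = 1/2 → 1/2 = 1/2
((¬x ↔ (y ↔ x)) → x) → ((y ↔ z) → (x ↔ x)) = 1/2 → 1/2 = 1/2

1/2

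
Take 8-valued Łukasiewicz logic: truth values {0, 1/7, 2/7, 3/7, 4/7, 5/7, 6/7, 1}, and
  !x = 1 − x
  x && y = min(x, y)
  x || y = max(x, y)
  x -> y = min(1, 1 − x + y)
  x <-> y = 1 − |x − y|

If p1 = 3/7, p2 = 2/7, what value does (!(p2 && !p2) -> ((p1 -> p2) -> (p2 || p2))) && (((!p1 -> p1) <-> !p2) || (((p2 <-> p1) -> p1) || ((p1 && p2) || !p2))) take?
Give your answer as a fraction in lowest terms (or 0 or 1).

!p2 = !2/7 = 5/7
p2 && !p2 = 2/7 && 5/7 = 2/7
!(p2 && !p2) = !2/7 = 5/7
p1 -> p2 = 3/7 -> 2/7 = 6/7
p2 || p2 = 2/7 || 2/7 = 2/7
(p1 -> p2) -> (p2 || p2) = 6/7 -> 2/7 = 3/7
!(p2 && !p2) -> ((p1 -> p2) -> (p2 || p2)) = 5/7 -> 3/7 = 5/7
!p1 = !3/7 = 4/7
!p1 -> p1 = 4/7 -> 3/7 = 6/7
!p2 = !2/7 = 5/7
(!p1 -> p1) <-> !p2 = 6/7 <-> 5/7 = 6/7
p2 <-> p1 = 2/7 <-> 3/7 = 6/7
(p2 <-> p1) -> p1 = 6/7 -> 3/7 = 4/7
p1 && p2 = 3/7 && 2/7 = 2/7
!p2 = !2/7 = 5/7
(p1 && p2) || !p2 = 2/7 || 5/7 = 5/7
((p2 <-> p1) -> p1) || ((p1 && p2) || !p2) = 4/7 || 5/7 = 5/7
((!p1 -> p1) <-> !p2) || (((p2 <-> p1) -> p1) || ((p1 && p2) || !p2)) = 6/7 || 5/7 = 6/7
(!(p2 && !p2) -> ((p1 -> p2) -> (p2 || p2))) && (((!p1 -> p1) <-> !p2) || (((p2 <-> p1) -> p1) || ((p1 && p2) || !p2))) = 5/7 && 6/7 = 5/7

5/7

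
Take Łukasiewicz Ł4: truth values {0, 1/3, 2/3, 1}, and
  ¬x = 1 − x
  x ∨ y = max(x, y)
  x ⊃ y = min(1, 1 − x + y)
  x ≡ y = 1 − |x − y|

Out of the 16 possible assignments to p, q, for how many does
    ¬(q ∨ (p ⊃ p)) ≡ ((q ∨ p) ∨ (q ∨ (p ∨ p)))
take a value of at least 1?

p = 0, q = 0 ↦ 1  ≥
p = 0, q = 1/3 ↦ 2/3  <
p = 0, q = 2/3 ↦ 1/3  <
p = 0, q = 1 ↦ 0  <
p = 1/3, q = 0 ↦ 2/3  <
p = 1/3, q = 1/3 ↦ 2/3  <
p = 1/3, q = 2/3 ↦ 1/3  <
p = 1/3, q = 1 ↦ 0  <
p = 2/3, q = 0 ↦ 1/3  <
p = 2/3, q = 1/3 ↦ 1/3  <
p = 2/3, q = 2/3 ↦ 1/3  <
p = 2/3, q = 1 ↦ 0  <
p = 1, q = 0 ↦ 0  <
p = 1, q = 1/3 ↦ 0  <
p = 1, q = 2/3 ↦ 0  <
p = 1, q = 1 ↦ 0  <
So 1 of the 16 assignments meets the threshold.

1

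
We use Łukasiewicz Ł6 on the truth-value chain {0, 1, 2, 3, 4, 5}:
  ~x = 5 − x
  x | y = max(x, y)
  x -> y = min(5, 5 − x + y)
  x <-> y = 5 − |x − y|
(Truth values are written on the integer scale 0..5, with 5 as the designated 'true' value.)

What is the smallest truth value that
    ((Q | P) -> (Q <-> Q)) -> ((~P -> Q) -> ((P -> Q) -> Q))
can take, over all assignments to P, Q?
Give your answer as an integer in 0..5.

Take P = 2, Q = 2:
Q | P = 2 | 2 = 2
Q <-> Q = 2 <-> 2 = 5
(Q | P) -> (Q <-> Q) = 2 -> 5 = 5
~P = ~2 = 3
~P -> Q = 3 -> 2 = 4
P -> Q = 2 -> 2 = 5
(P -> Q) -> Q = 5 -> 2 = 2
(~P -> Q) -> ((P -> Q) -> Q) = 4 -> 2 = 3
((Q | P) -> (Q <-> Q)) -> ((~P -> Q) -> ((P -> Q) -> Q)) = 5 -> 3 = 3
No assignment yields a value below 3, so this is the minimum.

3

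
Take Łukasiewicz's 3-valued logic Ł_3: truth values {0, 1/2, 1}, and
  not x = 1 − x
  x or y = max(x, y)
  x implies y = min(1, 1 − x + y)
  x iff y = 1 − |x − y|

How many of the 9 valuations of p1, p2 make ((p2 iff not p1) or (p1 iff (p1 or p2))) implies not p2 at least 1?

p1 = 0, p2 = 0 ↦ 1  ≥
p1 = 0, p2 = 1/2 ↦ 1  ≥
p1 = 0, p2 = 1 ↦ 0  <
p1 = 1/2, p2 = 0 ↦ 1  ≥
p1 = 1/2, p2 = 1/2 ↦ 1/2  <
p1 = 1/2, p2 = 1 ↦ 1/2  <
p1 = 1, p2 = 0 ↦ 1  ≥
p1 = 1, p2 = 1/2 ↦ 1/2  <
p1 = 1, p2 = 1 ↦ 0  <
So 4 of the 9 assignments meet the threshold.

4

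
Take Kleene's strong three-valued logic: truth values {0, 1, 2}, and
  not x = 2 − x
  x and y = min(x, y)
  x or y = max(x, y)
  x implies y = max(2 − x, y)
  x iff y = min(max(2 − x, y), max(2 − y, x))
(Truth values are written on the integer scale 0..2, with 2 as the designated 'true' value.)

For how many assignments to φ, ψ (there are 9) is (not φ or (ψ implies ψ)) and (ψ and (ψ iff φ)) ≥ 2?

1

φ = 0, ψ = 0 ↦ 0  <
φ = 0, ψ = 1 ↦ 1  <
φ = 0, ψ = 2 ↦ 0  <
φ = 1, ψ = 0 ↦ 0  <
φ = 1, ψ = 1 ↦ 1  <
φ = 1, ψ = 2 ↦ 1  <
φ = 2, ψ = 0 ↦ 0  <
φ = 2, ψ = 1 ↦ 1  <
φ = 2, ψ = 2 ↦ 2  ≥
So 1 of the 9 assignments meets the threshold.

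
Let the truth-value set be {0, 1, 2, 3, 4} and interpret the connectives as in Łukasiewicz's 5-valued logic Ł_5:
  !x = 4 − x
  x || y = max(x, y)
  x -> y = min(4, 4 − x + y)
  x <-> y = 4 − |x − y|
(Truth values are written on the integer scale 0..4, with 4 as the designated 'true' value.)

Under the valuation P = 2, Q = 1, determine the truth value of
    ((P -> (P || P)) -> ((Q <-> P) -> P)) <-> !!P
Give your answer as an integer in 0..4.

3

P || P = 2 || 2 = 2
P -> (P || P) = 2 -> 2 = 4
Q <-> P = 1 <-> 2 = 3
(Q <-> P) -> P = 3 -> 2 = 3
(P -> (P || P)) -> ((Q <-> P) -> P) = 4 -> 3 = 3
!P = !2 = 2
!!P = !2 = 2
((P -> (P || P)) -> ((Q <-> P) -> P)) <-> !!P = 3 <-> 2 = 3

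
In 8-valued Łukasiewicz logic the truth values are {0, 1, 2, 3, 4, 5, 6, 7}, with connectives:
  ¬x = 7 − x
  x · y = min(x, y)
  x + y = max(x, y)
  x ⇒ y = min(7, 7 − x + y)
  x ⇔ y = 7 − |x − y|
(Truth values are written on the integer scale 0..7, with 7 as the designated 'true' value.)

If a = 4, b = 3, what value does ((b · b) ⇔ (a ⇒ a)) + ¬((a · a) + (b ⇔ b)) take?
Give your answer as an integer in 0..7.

3

b · b = 3 · 3 = 3
a ⇒ a = 4 ⇒ 4 = 7
(b · b) ⇔ (a ⇒ a) = 3 ⇔ 7 = 3
a · a = 4 · 4 = 4
b ⇔ b = 3 ⇔ 3 = 7
(a · a) + (b ⇔ b) = 4 + 7 = 7
¬((a · a) + (b ⇔ b)) = ¬7 = 0
((b · b) ⇔ (a ⇒ a)) + ¬((a · a) + (b ⇔ b)) = 3 + 0 = 3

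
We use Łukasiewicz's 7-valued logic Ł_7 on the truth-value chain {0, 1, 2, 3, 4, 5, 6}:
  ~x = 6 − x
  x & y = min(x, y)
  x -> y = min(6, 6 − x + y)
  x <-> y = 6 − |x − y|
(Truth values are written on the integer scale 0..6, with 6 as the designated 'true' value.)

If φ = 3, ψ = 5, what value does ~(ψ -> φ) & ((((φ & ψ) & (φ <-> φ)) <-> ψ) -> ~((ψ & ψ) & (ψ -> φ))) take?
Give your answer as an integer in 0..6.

ψ -> φ = 5 -> 3 = 4
~(ψ -> φ) = ~4 = 2
φ & ψ = 3 & 5 = 3
φ <-> φ = 3 <-> 3 = 6
(φ & ψ) & (φ <-> φ) = 3 & 6 = 3
((φ & ψ) & (φ <-> φ)) <-> ψ = 3 <-> 5 = 4
ψ & ψ = 5 & 5 = 5
ψ -> φ = 5 -> 3 = 4
(ψ & ψ) & (ψ -> φ) = 5 & 4 = 4
~((ψ & ψ) & (ψ -> φ)) = ~4 = 2
(((φ & ψ) & (φ <-> φ)) <-> ψ) -> ~((ψ & ψ) & (ψ -> φ)) = 4 -> 2 = 4
~(ψ -> φ) & ((((φ & ψ) & (φ <-> φ)) <-> ψ) -> ~((ψ & ψ) & (ψ -> φ))) = 2 & 4 = 2

2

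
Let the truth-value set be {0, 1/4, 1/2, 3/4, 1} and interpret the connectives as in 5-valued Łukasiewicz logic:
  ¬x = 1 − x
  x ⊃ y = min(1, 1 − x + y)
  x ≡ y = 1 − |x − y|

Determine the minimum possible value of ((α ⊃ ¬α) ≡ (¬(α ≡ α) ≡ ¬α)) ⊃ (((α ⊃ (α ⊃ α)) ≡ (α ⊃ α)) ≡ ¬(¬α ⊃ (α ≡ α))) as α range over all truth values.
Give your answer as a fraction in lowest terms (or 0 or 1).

Take α = 3/4:
¬α = ¬3/4 = 1/4
α ⊃ ¬α = 3/4 ⊃ 1/4 = 1/2
α ≡ α = 3/4 ≡ 3/4 = 1
¬(α ≡ α) = ¬1 = 0
¬α = ¬3/4 = 1/4
¬(α ≡ α) ≡ ¬α = 0 ≡ 1/4 = 3/4
(α ⊃ ¬α) ≡ (¬(α ≡ α) ≡ ¬α) = 1/2 ≡ 3/4 = 3/4
α ⊃ α = 3/4 ⊃ 3/4 = 1
α ⊃ (α ⊃ α) = 3/4 ⊃ 1 = 1
α ⊃ α = 3/4 ⊃ 3/4 = 1
(α ⊃ (α ⊃ α)) ≡ (α ⊃ α) = 1 ≡ 1 = 1
¬α = ¬3/4 = 1/4
α ≡ α = 3/4 ≡ 3/4 = 1
¬α ⊃ (α ≡ α) = 1/4 ⊃ 1 = 1
¬(¬α ⊃ (α ≡ α)) = ¬1 = 0
((α ⊃ (α ⊃ α)) ≡ (α ⊃ α)) ≡ ¬(¬α ⊃ (α ≡ α)) = 1 ≡ 0 = 0
((α ⊃ ¬α) ≡ (¬(α ≡ α) ≡ ¬α)) ⊃ (((α ⊃ (α ⊃ α)) ≡ (α ⊃ α)) ≡ ¬(¬α ⊃ (α ≡ α))) = 3/4 ⊃ 0 = 1/4
No assignment yields a value below 1/4, so this is the minimum.

1/4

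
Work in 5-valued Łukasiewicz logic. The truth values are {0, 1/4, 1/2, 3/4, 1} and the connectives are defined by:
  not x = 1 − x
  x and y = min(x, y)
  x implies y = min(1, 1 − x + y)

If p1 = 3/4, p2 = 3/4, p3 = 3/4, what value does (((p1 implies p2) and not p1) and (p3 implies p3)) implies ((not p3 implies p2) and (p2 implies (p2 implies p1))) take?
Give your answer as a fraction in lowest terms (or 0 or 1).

1

p1 implies p2 = 3/4 implies 3/4 = 1
not p1 = not 3/4 = 1/4
(p1 implies p2) and not p1 = 1 and 1/4 = 1/4
p3 implies p3 = 3/4 implies 3/4 = 1
((p1 implies p2) and not p1) and (p3 implies p3) = 1/4 and 1 = 1/4
not p3 = not 3/4 = 1/4
not p3 implies p2 = 1/4 implies 3/4 = 1
p2 implies p1 = 3/4 implies 3/4 = 1
p2 implies (p2 implies p1) = 3/4 implies 1 = 1
(not p3 implies p2) and (p2 implies (p2 implies p1)) = 1 and 1 = 1
(((p1 implies p2) and not p1) and (p3 implies p3)) implies ((not p3 implies p2) and (p2 implies (p2 implies p1))) = 1/4 implies 1 = 1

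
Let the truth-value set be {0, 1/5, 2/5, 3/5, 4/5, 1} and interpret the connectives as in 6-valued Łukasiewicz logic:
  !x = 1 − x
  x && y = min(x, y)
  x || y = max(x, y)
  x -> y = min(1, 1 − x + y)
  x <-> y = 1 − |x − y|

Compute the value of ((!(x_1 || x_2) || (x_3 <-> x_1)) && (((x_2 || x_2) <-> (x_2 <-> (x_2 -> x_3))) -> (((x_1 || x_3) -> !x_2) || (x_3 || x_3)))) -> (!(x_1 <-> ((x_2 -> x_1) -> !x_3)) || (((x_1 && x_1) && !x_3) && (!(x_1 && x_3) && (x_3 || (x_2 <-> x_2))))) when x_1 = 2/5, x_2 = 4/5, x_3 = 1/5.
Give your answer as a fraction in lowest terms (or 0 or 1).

4/5

x_1 || x_2 = 2/5 || 4/5 = 4/5
!(x_1 || x_2) = !4/5 = 1/5
x_3 <-> x_1 = 1/5 <-> 2/5 = 4/5
!(x_1 || x_2) || (x_3 <-> x_1) = 1/5 || 4/5 = 4/5
x_2 || x_2 = 4/5 || 4/5 = 4/5
x_2 -> x_3 = 4/5 -> 1/5 = 2/5
x_2 <-> (x_2 -> x_3) = 4/5 <-> 2/5 = 3/5
(x_2 || x_2) <-> (x_2 <-> (x_2 -> x_3)) = 4/5 <-> 3/5 = 4/5
x_1 || x_3 = 2/5 || 1/5 = 2/5
!x_2 = !4/5 = 1/5
(x_1 || x_3) -> !x_2 = 2/5 -> 1/5 = 4/5
x_3 || x_3 = 1/5 || 1/5 = 1/5
((x_1 || x_3) -> !x_2) || (x_3 || x_3) = 4/5 || 1/5 = 4/5
((x_2 || x_2) <-> (x_2 <-> (x_2 -> x_3))) -> (((x_1 || x_3) -> !x_2) || (x_3 || x_3)) = 4/5 -> 4/5 = 1
(!(x_1 || x_2) || (x_3 <-> x_1)) && (((x_2 || x_2) <-> (x_2 <-> (x_2 -> x_3))) -> (((x_1 || x_3) -> !x_2) || (x_3 || x_3))) = 4/5 && 1 = 4/5
x_2 -> x_1 = 4/5 -> 2/5 = 3/5
!x_3 = !1/5 = 4/5
(x_2 -> x_1) -> !x_3 = 3/5 -> 4/5 = 1
x_1 <-> ((x_2 -> x_1) -> !x_3) = 2/5 <-> 1 = 2/5
!(x_1 <-> ((x_2 -> x_1) -> !x_3)) = !2/5 = 3/5
x_1 && x_1 = 2/5 && 2/5 = 2/5
!x_3 = !1/5 = 4/5
(x_1 && x_1) && !x_3 = 2/5 && 4/5 = 2/5
x_1 && x_3 = 2/5 && 1/5 = 1/5
!(x_1 && x_3) = !1/5 = 4/5
x_2 <-> x_2 = 4/5 <-> 4/5 = 1
x_3 || (x_2 <-> x_2) = 1/5 || 1 = 1
!(x_1 && x_3) && (x_3 || (x_2 <-> x_2)) = 4/5 && 1 = 4/5
((x_1 && x_1) && !x_3) && (!(x_1 && x_3) && (x_3 || (x_2 <-> x_2))) = 2/5 && 4/5 = 2/5
!(x_1 <-> ((x_2 -> x_1) -> !x_3)) || (((x_1 && x_1) && !x_3) && (!(x_1 && x_3) && (x_3 || (x_2 <-> x_2)))) = 3/5 || 2/5 = 3/5
((!(x_1 || x_2) || (x_3 <-> x_1)) && (((x_2 || x_2) <-> (x_2 <-> (x_2 -> x_3))) -> (((x_1 || x_3) -> !x_2) || (x_3 || x_3)))) -> (!(x_1 <-> ((x_2 -> x_1) -> !x_3)) || (((x_1 && x_1) && !x_3) && (!(x_1 && x_3) && (x_3 || (x_2 <-> x_2))))) = 4/5 -> 3/5 = 4/5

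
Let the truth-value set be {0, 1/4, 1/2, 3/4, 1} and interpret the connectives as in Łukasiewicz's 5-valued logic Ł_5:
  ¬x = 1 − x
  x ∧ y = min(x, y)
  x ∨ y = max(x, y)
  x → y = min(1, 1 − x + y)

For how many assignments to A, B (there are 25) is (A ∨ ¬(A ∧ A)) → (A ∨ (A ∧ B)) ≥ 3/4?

15

value 1: 15 assignments (counts)
value 1/2: 5 assignments
value 0: 5 assignments
So 15 of the 25 assignments meet the threshold.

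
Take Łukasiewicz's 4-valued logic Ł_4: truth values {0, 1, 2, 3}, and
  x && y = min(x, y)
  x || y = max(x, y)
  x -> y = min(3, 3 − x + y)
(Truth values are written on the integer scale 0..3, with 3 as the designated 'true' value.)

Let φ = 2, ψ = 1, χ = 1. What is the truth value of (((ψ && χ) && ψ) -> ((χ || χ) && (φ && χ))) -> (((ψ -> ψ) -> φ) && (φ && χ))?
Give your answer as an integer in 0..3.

1

ψ && χ = 1 && 1 = 1
(ψ && χ) && ψ = 1 && 1 = 1
χ || χ = 1 || 1 = 1
φ && χ = 2 && 1 = 1
(χ || χ) && (φ && χ) = 1 && 1 = 1
((ψ && χ) && ψ) -> ((χ || χ) && (φ && χ)) = 1 -> 1 = 3
ψ -> ψ = 1 -> 1 = 3
(ψ -> ψ) -> φ = 3 -> 2 = 2
φ && χ = 2 && 1 = 1
((ψ -> ψ) -> φ) && (φ && χ) = 2 && 1 = 1
(((ψ && χ) && ψ) -> ((χ || χ) && (φ && χ))) -> (((ψ -> ψ) -> φ) && (φ && χ)) = 3 -> 1 = 1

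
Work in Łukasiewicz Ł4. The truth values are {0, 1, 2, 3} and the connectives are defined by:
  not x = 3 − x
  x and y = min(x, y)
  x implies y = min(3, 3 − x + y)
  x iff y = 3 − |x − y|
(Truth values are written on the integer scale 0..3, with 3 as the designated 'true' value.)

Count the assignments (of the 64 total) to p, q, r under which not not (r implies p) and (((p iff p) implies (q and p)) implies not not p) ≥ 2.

52

value 3: 40 assignments (counts)
value 2: 12 assignments (counts)
value 1: 8 assignments
value 0: 4 assignments
So 52 of the 64 assignments meet the threshold.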